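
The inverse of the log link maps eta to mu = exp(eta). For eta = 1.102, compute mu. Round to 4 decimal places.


mu = exp(eta) = exp(1.102).
= 3.0102.

3.0102


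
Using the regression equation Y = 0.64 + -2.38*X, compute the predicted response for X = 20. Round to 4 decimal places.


Substitute X = 20 into the equation:
Y = 0.64 + -2.38 * 20 = 0.64 + -47.6000 = -46.9600.

-46.9600


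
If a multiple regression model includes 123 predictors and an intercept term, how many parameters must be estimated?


Including the intercept, the model has 123 predictor coefficients + 1 intercept.
Total = 124.

124


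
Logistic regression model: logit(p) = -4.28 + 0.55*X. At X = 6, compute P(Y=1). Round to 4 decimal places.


Compute z = -4.28 + (0.55)(6) = -0.9800.
exp(-z) = 2.6645.
P = 1/(1 + 2.6645) = 0.2729.

0.2729


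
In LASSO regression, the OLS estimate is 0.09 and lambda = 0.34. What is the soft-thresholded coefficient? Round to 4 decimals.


Check: |0.09| = 0.09 vs lambda = 0.34.
Since |beta| <= lambda, the coefficient is set to 0.
Soft-thresholded coefficient = 0.0000.

0.0000


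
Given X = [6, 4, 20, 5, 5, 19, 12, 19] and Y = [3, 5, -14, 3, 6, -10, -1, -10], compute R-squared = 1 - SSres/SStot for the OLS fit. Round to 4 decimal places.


Fit the OLS line: b0 = 9.9810, b1 = -1.0872.
SSres = 15.2968.
SStot = 435.5000.
R^2 = 1 - 15.2968/435.5000 = 0.9649.

0.9649


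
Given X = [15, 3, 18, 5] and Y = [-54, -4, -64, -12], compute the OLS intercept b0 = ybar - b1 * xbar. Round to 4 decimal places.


Compute b1 = -4.0584 from the OLS formula.
With xbar = 10.2500 and ybar = -33.5000, the intercept is:
b0 = -33.5000 - -4.0584 * 10.2500 = 8.0983.

8.0983


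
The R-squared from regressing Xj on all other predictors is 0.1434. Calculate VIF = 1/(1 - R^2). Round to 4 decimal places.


VIF = 1 / (1 - 0.1434).
= 1 / 0.8566 = 1.1674.

1.1674


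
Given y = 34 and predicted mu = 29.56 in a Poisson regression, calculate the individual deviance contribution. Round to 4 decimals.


Compute y*ln(y/mu) = 34*ln(34/29.56) = 34*0.139938 = 4.757892.
y - mu = 4.44.
D = 2*(4.757892 - (4.44)) = 0.635784, which rounds to 0.6358.

0.6358


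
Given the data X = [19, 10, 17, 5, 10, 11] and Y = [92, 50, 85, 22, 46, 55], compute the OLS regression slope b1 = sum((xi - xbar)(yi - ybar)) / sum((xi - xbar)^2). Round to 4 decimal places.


First compute the means: xbar = 12.0000, ybar = 58.3333.
Then S_xx = sum((xi - xbar)^2) = 132.0000.
S_xy = sum((xi - xbar)(yi - ybar)) = 668.0000.
b1 = S_xy / S_xx = 668.0000 / 132.0000 = 5.0606.

5.0606


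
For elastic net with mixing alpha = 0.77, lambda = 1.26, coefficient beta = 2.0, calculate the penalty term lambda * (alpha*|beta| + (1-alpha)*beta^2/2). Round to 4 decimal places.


L1 component = 0.77 * |2.0| = 1.5400.
L2 component = 0.23 * 2.0^2 / 2 = 0.4600.
Penalty = 1.26 * (1.5400 + 0.4600) = 1.26 * 2.0000 = 2.5200.

2.5200


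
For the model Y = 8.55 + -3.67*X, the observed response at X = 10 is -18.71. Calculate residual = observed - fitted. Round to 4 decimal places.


Fitted value at X = 10 is yhat = 8.55 + -3.67*10 = -28.1500.
Residual = -18.71 - -28.1500 = 9.4400.

9.4400


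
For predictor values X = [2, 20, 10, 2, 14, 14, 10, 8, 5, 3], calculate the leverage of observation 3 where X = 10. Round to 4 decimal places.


n = 10, xbar = 8.8000.
SXX = sum((xi - xbar)^2) = 323.6000.
h = 1/10 + (10 - 8.8000)^2 / 323.6000 = 0.1044.

0.1044


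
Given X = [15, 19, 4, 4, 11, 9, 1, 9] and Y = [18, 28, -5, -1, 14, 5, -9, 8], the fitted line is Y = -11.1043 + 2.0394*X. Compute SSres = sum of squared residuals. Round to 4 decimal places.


Compute predicted values, then residuals = yi - yhat_i.
Residuals: [-1.4867, 0.3557, -2.0533, 1.9467, 2.6709, -2.2503, 0.0649, 0.7497].
SSres = sum(residual^2) = 23.1063.

23.1063


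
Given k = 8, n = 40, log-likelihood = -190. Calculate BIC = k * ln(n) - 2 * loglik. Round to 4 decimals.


Compute k*ln(n) = 8*ln(40) = 8*3.688879 = 29.511032.
Then -2*loglik = 380.
BIC = 29.511032 + 380 = 409.511032, which rounds to 409.5110.

409.5110


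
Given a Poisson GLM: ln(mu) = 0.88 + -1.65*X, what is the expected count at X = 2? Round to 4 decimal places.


eta = 0.88 + -1.65 * 2 = -2.4200.
mu = exp(-2.4200) = 0.0889.

0.0889


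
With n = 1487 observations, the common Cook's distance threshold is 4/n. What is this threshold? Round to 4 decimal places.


Cook's distance cutoff = 4/n = 4/1487.
= 0.0027.

0.0027


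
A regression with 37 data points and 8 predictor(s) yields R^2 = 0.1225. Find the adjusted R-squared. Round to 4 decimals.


Adjusted R^2 = 1 - (1 - R^2) * (n-1)/(n-p-1).
(1 - R^2) = 0.8775.
(n-1)/(n-p-1) = 36/28.
(1 - R^2) * (n-1) = 0.8775 * 36 = 31.5900.
Divide by (n-p-1): 31.5900 / 28 = 1.1282.
Adj R^2 = 1 - 1.1282 = -0.1282.

-0.1282


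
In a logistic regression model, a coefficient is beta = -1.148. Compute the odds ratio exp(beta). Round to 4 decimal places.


The odds ratio is computed as:
OR = e^(-1.148) = 0.3173.

0.3173


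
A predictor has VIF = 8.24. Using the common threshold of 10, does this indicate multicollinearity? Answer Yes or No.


Check: VIF = 8.24 vs threshold = 10.
Since 8.24 < 10, the answer is No.

No


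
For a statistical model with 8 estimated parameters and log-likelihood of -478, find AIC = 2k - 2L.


AIC = 2k - 2*loglik = 2(8) - 2(-478).
= 16 + 956 = 972.

972


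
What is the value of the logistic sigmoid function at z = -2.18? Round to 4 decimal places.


Compute exp(2.1800) = 8.8463.
Sigmoid = 1 / (1 + 8.8463) = 1 / 9.8463 = 0.1016.

0.1016


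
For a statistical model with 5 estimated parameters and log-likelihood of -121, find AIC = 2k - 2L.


Compute:
2k = 2*5 = 10.
-2*loglik = -2*(-121) = 242.
AIC = 10 + 242 = 252.

252


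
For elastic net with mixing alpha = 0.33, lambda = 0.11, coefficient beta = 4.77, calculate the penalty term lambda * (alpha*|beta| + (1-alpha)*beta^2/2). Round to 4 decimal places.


L1 component = 0.33 * |4.77| = 1.5741.
L2 component = 0.67 * 4.77^2 / 2 = 7.6222.
Penalty = 0.11 * (1.5741 + 7.6222) = 0.11 * 9.1963 = 1.0116.

1.0116


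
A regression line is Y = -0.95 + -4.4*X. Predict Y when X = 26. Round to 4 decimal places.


Plug X = 26 into Y = -0.95 + -4.4*X:
Y = -0.95 + -114.4000 = -115.3500.

-115.3500


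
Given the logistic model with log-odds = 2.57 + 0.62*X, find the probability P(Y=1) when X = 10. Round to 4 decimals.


Compute z = 2.57 + (0.62)(10) = 8.7700.
exp(-z) = 0.0002.
P = 1/(1 + 0.0002) = 0.9998.

0.9998


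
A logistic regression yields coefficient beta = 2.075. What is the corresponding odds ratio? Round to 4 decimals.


exp(2.075) = 7.9645.
So the odds ratio is 7.9645.

7.9645


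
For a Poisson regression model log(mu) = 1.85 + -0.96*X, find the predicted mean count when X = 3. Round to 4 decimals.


Compute eta = 1.85 + -0.96 * 3 = -1.0300.
Apply inverse link: mu = e^-1.0300 = 0.3570.

0.3570


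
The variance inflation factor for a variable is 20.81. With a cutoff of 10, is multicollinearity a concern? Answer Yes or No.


Check: VIF = 20.81 vs threshold = 10.
Since 20.81 >= 10, the answer is Yes.

Yes


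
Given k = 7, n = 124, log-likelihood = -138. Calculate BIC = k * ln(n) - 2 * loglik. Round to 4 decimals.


k * ln(n) = 7 * ln(124) = 7 * 4.820282 = 33.741974.
-2 * loglik = -2 * (-138) = 276.
BIC = 33.741974 + 276 = 309.741974, which rounds to 309.7420.

309.7420


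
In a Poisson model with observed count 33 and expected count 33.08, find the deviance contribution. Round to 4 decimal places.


y/mu = 33/33.08 = 0.997582 (approx.), and ln(33/33.08) = -0.002421.
y * ln(y/mu) = 33 * -0.002421 = -0.079893.
y - mu = -0.08.
D = 2 * (-0.079893 - -0.08) = 0.000214, which rounds to 0.0002.

0.0002


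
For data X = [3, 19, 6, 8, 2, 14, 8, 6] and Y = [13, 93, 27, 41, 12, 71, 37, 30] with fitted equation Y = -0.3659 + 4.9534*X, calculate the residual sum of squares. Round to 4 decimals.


Compute predicted values, then residuals = yi - yhat_i.
Residuals: [-1.4943, -0.7487, -2.3545, 1.7387, 2.4591, 2.0183, -2.2613, 0.6455].
SSres = sum(residual^2) = 27.0111.

27.0111


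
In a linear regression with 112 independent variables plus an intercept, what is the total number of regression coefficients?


Including the intercept, the model has 112 predictor coefficients + 1 intercept.
Total = 113.

113


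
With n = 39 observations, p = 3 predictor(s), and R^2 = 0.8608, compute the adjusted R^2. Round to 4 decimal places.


Plug in: Adj R^2 = 1 - (1 - 0.8608) * 38/35.
= 1 - 0.1392 * 38/35
= 1 - 5.2896 / 35
= 1 - 0.1511 = 0.8489.

0.8489


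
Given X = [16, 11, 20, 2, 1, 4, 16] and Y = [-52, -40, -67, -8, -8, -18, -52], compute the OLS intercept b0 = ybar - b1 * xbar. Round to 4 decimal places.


First find the slope: b1 = -3.0791.
Means: xbar = 10.0000, ybar = -35.0000.
b0 = ybar - b1 * xbar = -35.0000 - -3.0791 * 10.0000 = -4.2090.

-4.2090


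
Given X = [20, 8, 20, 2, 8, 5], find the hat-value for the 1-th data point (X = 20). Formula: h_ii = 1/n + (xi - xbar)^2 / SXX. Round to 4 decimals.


Compute xbar = 10.5000 with n = 6 observations.
SXX = 295.5000.
Leverage = 1/6 + (20 - 10.5000)^2/295.5000 = 0.4721.

0.4721


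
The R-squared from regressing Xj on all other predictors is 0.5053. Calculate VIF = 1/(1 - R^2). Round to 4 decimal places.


VIF = 1 / (1 - 0.5053).
= 1 / 0.4947 = 2.0214.

2.0214


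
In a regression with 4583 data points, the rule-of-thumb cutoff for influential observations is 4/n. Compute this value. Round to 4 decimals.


Cook's distance cutoff = 4/n = 4/4583.
= 0.0009.

0.0009


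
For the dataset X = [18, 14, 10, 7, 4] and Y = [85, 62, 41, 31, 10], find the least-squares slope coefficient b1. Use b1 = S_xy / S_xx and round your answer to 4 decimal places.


The sample means are xbar = 10.6000 and ybar = 45.8000.
Compute S_xx = 123.2000 and S_xy = 637.6000.
Slope b1 = S_xy / S_xx = 637.6000 / 123.2000 = 5.1753.

5.1753


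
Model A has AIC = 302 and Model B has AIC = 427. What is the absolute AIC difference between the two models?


Absolute difference = |302 - 427| = 125.
The model with lower AIC (A) is preferred.

125


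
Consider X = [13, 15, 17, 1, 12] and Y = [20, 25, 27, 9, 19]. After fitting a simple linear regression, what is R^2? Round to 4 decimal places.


Fit the OLS line: b0 = 7.2191, b1 = 1.1018.
SSres = 7.5915.
SStot = 196.0000.
R^2 = 1 - 7.5915/196.0000 = 0.9613.

0.9613


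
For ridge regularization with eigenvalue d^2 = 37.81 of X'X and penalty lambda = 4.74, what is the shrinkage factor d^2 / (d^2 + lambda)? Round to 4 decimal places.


Denominator = d^2 + lambda = 37.81 + 4.74 = 42.5500.
Shrinkage = 37.81 / 42.5500 = 0.8886.

0.8886


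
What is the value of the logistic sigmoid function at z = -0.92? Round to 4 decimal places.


Compute exp(0.9200) = 2.5093.
Sigmoid = 1 / (1 + 2.5093) = 1 / 3.5093 = 0.2850.

0.2850


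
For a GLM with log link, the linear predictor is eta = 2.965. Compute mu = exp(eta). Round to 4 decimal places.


mu = exp(eta) = exp(2.965).
= 19.3947.

19.3947


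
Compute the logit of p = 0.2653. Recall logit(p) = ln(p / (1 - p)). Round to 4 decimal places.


Compute the odds: 0.2653/0.7347 = 0.3611.
Take the natural log: ln(0.3611) = -1.0186.

-1.0186


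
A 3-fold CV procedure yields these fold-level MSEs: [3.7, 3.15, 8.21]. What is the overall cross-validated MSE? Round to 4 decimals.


Add all fold MSEs: 15.0600.
Divide by k = 3: 15.0600/3 = 5.0200.

5.0200


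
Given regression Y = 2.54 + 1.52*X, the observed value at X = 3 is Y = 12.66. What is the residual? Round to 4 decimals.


Fitted value at X = 3 is yhat = 2.54 + 1.52*3 = 7.1000.
Residual = 12.66 - 7.1000 = 5.5600.

5.5600


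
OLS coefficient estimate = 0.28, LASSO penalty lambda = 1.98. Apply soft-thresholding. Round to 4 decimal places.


|beta_OLS| = 0.28.
lambda = 1.98.
Since |beta| <= lambda, the coefficient is set to 0.
Result = 0.0000.

0.0000


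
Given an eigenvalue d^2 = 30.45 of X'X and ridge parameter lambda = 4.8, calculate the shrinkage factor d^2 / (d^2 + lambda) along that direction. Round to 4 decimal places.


Denominator = d^2 + lambda = 30.45 + 4.8 = 35.2500.
Shrinkage = 30.45 / 35.2500 = 0.8638.

0.8638


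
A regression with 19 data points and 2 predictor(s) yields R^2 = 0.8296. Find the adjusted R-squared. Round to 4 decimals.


Adjusted R^2 = 1 - (1 - R^2) * (n-1)/(n-p-1).
(1 - R^2) = 0.1704.
(n-1)/(n-p-1) = 18/16.
(1 - R^2) * (n-1) = 0.1704 * 18 = 3.0672.
Divide by (n-p-1): 3.0672 / 16 = 0.1917.
Adj R^2 = 1 - 0.1917 = 0.8083.

0.8083


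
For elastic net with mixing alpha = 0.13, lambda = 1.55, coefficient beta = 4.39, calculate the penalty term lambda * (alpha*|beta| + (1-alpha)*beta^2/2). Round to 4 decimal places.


L1 component = 0.13 * |4.39| = 0.5707.
L2 component = 0.87 * 4.39^2 / 2 = 8.3834.
Penalty = 1.55 * (0.5707 + 8.3834) = 1.55 * 8.9541 = 13.8788.

13.8788


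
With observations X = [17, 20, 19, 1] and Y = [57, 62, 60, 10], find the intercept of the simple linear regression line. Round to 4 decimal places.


Compute b1 = 2.7885 from the OLS formula.
With xbar = 14.2500 and ybar = 47.2500, the intercept is:
b0 = 47.2500 - 2.7885 * 14.2500 = 7.5141.

7.5141


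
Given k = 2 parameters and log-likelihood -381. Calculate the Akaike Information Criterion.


AIC = 2*2 - 2*(-381).
= 4 + 762 = 766.

766


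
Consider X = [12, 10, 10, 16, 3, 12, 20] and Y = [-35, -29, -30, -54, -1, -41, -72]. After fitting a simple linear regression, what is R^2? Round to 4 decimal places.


Fit the OLS line: b0 = 11.8959, b1 = -4.1599.
SSres = 19.6827.
SStot = 2941.7143.
R^2 = 1 - 19.6827/2941.7143 = 0.9933.

0.9933


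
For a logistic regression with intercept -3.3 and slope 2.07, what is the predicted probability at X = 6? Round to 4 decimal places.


Compute z = -3.3 + (2.07)(6) = 9.1200.
exp(-z) = 0.0001.
P = 1/(1 + 0.0001) = 0.9999.

0.9999


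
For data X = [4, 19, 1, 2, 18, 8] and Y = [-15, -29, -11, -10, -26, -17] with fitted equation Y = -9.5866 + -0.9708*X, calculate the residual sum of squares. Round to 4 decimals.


Compute predicted values, then residuals = yi - yhat_i.
Residuals: [-1.5302, -0.9682, -0.4426, 1.5282, 1.0610, 0.3530].
SSres = sum(residual^2) = 7.0605.

7.0605


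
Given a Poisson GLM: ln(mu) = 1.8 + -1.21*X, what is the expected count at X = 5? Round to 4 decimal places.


Linear predictor: eta = 1.8 + (-1.21)(5) = -4.2500.
Expected count: mu = exp(-4.2500) = 0.0143.

0.0143


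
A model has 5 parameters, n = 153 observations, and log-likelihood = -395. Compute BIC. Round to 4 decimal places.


ln(153) = 5.030438.
k * ln(n) = 5 * 5.030438 = 25.152190.
-2L = 790.
BIC = 25.152190 + 790 = 815.152190, which rounds to 815.1522.

815.1522


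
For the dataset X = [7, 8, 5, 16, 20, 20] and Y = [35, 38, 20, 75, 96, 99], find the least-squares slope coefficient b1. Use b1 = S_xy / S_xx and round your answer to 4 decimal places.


First compute the means: xbar = 12.6667, ybar = 60.5000.
Then S_xx = sum((xi - xbar)^2) = 231.3333.
S_xy = sum((xi - xbar)(yi - ybar)) = 1151.0000.
b1 = S_xy / S_xx = 1151.0000 / 231.3333 = 4.9755.

4.9755


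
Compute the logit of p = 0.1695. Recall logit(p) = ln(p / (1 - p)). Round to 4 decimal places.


Compute the odds: 0.1695/0.8305 = 0.2041.
Take the natural log: ln(0.2041) = -1.5892.

-1.5892


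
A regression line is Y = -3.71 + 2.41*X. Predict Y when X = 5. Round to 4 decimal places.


Plug X = 5 into Y = -3.71 + 2.41*X:
Y = -3.71 + 12.0500 = 8.3400.

8.3400


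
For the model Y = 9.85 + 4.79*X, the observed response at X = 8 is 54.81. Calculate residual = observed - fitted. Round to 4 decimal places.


Compute yhat = 9.85 + (4.79)(8) = 48.1700.
Residual = actual - predicted = 54.81 - 48.1700 = 6.6400.

6.6400


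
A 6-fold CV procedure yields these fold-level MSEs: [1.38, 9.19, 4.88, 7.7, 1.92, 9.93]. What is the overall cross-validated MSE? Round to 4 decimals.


Sum of fold MSEs = 35.0000.
Average = 35.0000 / 6 = 5.8333.

5.8333


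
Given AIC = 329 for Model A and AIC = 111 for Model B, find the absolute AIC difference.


|AIC_A - AIC_B| = |329 - 111| = 218.
Model B is preferred (lower AIC).

218


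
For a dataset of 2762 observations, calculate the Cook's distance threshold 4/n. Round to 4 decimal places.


The threshold is 4/n.
4/2762 = 0.0014.

0.0014


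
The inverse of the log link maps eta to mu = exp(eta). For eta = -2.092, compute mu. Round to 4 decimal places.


Apply the inverse link:
mu = e^-2.092 = 0.1234.

0.1234


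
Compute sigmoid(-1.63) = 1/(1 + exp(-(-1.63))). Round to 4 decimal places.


exp(1.6300) = 5.1039.
1 + exp(-z) = 6.1039.
sigmoid = 1/6.1039 = 0.1638.

0.1638


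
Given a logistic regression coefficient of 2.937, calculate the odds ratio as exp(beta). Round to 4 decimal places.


exp(2.937) = 18.8592.
So the odds ratio is 18.8592.

18.8592


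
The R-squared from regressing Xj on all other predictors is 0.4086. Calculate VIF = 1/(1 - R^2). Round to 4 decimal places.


Using VIF = 1/(1 - R^2_j):
1 - 0.4086 = 0.5914.
VIF = 1.6909.

1.6909


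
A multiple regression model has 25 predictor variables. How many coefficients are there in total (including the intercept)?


Each predictor gets one coefficient, plus one intercept.
Total parameters = 25 + 1 = 26.

26


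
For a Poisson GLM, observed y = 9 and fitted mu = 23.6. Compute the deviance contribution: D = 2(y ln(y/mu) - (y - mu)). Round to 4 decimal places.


Compute y*ln(y/mu) = 9*ln(9/23.6) = 9*-0.964022 = -8.676198.
y - mu = -14.6.
D = 2*(-8.676198 - (-14.6)) = 11.847604, which rounds to 11.8476.

11.8476


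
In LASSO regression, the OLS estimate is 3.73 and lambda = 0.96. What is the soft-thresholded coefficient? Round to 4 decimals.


|beta_OLS| = 3.73.
lambda = 0.96.
Since |beta| > lambda, coefficient = sign(beta)*(|beta| - lambda) = 2.7700.
Result = 2.7700.

2.7700


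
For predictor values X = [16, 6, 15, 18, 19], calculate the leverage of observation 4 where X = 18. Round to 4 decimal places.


n = 5, xbar = 14.8000.
SXX = sum((xi - xbar)^2) = 106.8000.
h = 1/5 + (18 - 14.8000)^2 / 106.8000 = 0.2959.

0.2959


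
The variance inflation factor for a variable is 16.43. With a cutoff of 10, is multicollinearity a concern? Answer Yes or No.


The threshold is 10.
VIF = 16.43 is >= 10.
Multicollinearity indication: Yes.

Yes


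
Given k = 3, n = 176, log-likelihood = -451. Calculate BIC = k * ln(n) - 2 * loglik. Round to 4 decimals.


ln(176) = 5.170484.
k * ln(n) = 3 * 5.170484 = 15.511452.
-2L = 902.
BIC = 15.511452 + 902 = 917.511452, which rounds to 917.5115.

917.5115


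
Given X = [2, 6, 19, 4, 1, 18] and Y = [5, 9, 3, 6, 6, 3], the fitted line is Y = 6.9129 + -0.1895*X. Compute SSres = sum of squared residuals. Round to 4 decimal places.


Predicted values from Y = 6.9129 + -0.1895*X.
Residuals: [-1.5339, 3.2241, -0.3124, -0.1549, -0.7234, -0.5019].
SSres = 13.6445.

13.6445


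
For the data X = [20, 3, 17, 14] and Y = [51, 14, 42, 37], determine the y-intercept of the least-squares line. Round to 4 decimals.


Compute b1 = 2.1212 from the OLS formula.
With xbar = 13.5000 and ybar = 36.0000, the intercept is:
b0 = 36.0000 - 2.1212 * 13.5000 = 7.3636.

7.3636


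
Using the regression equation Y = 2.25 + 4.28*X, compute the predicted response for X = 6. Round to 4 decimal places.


Substitute X = 6 into the equation:
Y = 2.25 + 4.28 * 6 = 2.25 + 25.6800 = 27.9300.

27.9300


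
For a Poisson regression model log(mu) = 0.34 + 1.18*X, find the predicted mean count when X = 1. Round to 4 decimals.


Linear predictor: eta = 0.34 + (1.18)(1) = 1.5200.
Expected count: mu = exp(1.5200) = 4.5722.

4.5722


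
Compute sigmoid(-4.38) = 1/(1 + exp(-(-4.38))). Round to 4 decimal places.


exp(4.3800) = 79.8380.
1 + exp(-z) = 80.8380.
sigmoid = 1/80.8380 = 0.0124.

0.0124


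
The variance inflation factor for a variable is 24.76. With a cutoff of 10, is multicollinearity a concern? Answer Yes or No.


Check: VIF = 24.76 vs threshold = 10.
Since 24.76 >= 10, the answer is Yes.

Yes


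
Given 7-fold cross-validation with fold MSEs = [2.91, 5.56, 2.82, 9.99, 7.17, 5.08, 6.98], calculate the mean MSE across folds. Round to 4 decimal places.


Sum of fold MSEs = 40.5100.
Average = 40.5100 / 7 = 5.7871.

5.7871


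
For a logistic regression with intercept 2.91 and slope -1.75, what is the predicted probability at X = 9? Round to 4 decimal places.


Compute z = 2.91 + (-1.75)(9) = -12.8400.
exp(-z) = 376999.8242.
P = 1/(1 + 376999.8242) = 0.0000.

0.0000


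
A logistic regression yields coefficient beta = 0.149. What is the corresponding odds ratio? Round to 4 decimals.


The odds ratio is computed as:
OR = e^(0.149) = 1.1607.

1.1607


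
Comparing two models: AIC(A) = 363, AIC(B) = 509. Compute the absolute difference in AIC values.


Absolute difference = |363 - 509| = 146.
The model with lower AIC (A) is preferred.

146


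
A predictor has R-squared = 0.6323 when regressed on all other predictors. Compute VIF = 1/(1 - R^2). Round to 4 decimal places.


Denominator: 1 - 0.6323 = 0.3677.
VIF = 1 / 0.3677 = 2.7196.

2.7196


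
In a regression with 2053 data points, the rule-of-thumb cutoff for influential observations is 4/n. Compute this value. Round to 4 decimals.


Cook's distance cutoff = 4/n = 4/2053.
= 0.0019.

0.0019


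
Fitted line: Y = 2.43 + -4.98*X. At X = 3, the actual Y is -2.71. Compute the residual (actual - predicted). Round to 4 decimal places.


Predicted = 2.43 + -4.98 * 3 = -12.5100.
Residual = -2.71 - -12.5100 = 9.8000.

9.8000


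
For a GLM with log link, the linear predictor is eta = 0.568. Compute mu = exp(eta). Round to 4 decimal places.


Apply the inverse link:
mu = e^0.568 = 1.7647.

1.7647


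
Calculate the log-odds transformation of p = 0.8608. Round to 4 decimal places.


1 - p = 0.1392.
p/(1-p) = 6.1839.
logit = ln(6.1839) = 1.8220.

1.8220


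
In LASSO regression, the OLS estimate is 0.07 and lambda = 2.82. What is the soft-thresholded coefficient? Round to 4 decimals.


|beta_OLS| = 0.07.
lambda = 2.82.
Since |beta| <= lambda, the coefficient is set to 0.
Result = 0.0000.

0.0000


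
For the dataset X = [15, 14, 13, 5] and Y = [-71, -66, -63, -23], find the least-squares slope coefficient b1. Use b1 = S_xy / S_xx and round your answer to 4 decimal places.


The sample means are xbar = 11.7500 and ybar = -55.7500.
Compute S_xx = 62.7500 and S_xy = -302.7500.
Slope b1 = S_xy / S_xx = -302.7500 / 62.7500 = -4.8247.

-4.8247


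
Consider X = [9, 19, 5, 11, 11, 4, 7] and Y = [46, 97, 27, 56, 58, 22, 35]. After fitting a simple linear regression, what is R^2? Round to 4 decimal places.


After computing the OLS fit (b0=1.2429, b1=5.0348):
SSres = 5.5301, SStot = 3851.4286.
R^2 = 1 - 5.5301/3851.4286 = 0.9986.

0.9986


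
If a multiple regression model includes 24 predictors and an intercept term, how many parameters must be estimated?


Total coefficients = number of predictors + 1 (for the intercept).
= 24 + 1 = 25.

25


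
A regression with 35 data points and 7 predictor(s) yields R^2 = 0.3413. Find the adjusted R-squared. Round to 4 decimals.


Adjusted R^2 = 1 - (1 - R^2) * (n-1)/(n-p-1).
(1 - R^2) = 0.6587.
(n-1)/(n-p-1) = 34/27.
(1 - R^2) * (n-1) = 0.6587 * 34 = 22.3958.
Divide by (n-p-1): 22.3958 / 27 = 0.8295.
Adj R^2 = 1 - 0.8295 = 0.1705.

0.1705


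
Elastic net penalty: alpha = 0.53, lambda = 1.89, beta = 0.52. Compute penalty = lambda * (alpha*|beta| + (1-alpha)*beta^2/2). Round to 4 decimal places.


alpha * |beta| = 0.53 * 0.52 = 0.2756.
(1-alpha) * beta^2/2 = 0.47 * 0.2704/2 = 0.0635.
Total = 1.89 * (0.2756 + 0.0635) = 0.6410.

0.6410


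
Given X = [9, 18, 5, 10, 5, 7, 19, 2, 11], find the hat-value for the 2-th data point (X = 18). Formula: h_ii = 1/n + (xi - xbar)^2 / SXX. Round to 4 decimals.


Compute xbar = 9.5556 with n = 9 observations.
SXX = 268.2222.
Leverage = 1/9 + (18 - 9.5556)^2/268.2222 = 0.3770.

0.3770


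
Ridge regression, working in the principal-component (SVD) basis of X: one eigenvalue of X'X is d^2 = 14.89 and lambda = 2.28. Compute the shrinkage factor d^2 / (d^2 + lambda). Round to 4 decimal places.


Compute the denominator: 14.89 + 2.28 = 17.1700.
Shrinkage factor = 14.89 / 17.1700 = 0.8672.

0.8672


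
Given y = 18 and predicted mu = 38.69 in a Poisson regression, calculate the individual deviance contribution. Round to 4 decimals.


Compute y*ln(y/mu) = 18*ln(18/38.69) = 18*-0.765209 = -13.773762.
y - mu = -20.69.
D = 2*(-13.773762 - (-20.69)) = 13.832476, which rounds to 13.8325.

13.8325


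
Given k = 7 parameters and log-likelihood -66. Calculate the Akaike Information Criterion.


AIC = 2*7 - 2*(-66).
= 14 + 132 = 146.

146


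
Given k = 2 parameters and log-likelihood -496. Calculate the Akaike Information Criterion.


AIC = 2*2 - 2*(-496).
= 4 + 992 = 996.

996


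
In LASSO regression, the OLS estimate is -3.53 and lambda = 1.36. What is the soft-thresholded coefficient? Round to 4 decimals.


Absolute value: |-3.53| = 3.53.
Compare to lambda = 1.36.
Since |beta| > lambda, coefficient = sign(beta)*(|beta| - lambda) = -2.1700.

-2.1700


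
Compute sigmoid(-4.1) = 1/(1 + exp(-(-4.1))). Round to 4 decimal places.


First, exp(4.1000) = 60.3403.
Then sigma(z) = 1/(1 + 60.3403) = 0.0163.

0.0163


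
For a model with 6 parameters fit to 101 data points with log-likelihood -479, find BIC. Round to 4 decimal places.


Compute k*ln(n) = 6*ln(101) = 6*4.615121 = 27.690726.
Then -2*loglik = 958.
BIC = 27.690726 + 958 = 985.690726, which rounds to 985.6907.

985.6907


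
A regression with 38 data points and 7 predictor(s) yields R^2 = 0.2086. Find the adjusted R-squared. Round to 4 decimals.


Adjusted R^2 = 1 - (1 - R^2) * (n-1)/(n-p-1).
(1 - R^2) = 0.7914.
(n-1)/(n-p-1) = 37/30.
(1 - R^2) * (n-1) = 0.7914 * 37 = 29.2818.
Divide by (n-p-1): 29.2818 / 30 = 0.9761.
Adj R^2 = 1 - 0.9761 = 0.0239.

0.0239


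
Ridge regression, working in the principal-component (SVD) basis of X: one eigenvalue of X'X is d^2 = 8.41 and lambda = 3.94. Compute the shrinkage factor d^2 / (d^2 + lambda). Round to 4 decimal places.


Compute the denominator: 8.41 + 3.94 = 12.3500.
Shrinkage factor = 8.41 / 12.3500 = 0.6810.

0.6810


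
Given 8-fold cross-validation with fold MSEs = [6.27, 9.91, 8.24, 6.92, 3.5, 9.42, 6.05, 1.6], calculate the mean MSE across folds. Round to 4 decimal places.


Add all fold MSEs: 51.9100.
Divide by k = 8: 51.9100/8 = 6.4888.

6.4888


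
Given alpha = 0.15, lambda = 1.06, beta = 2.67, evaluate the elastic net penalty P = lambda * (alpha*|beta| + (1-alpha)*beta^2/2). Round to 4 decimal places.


Compute:
L1 = 0.15 * 2.67 = 0.4005.
L2 = 0.85 * 2.67^2 / 2 = 3.0298.
Penalty = 1.06 * (0.4005 + 3.0298) = 3.6361.

3.6361


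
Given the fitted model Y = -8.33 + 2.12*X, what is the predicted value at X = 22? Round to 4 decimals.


Predicted value:
Y = -8.33 + (2.12)(22) = -8.33 + 46.6400 = 38.3100.

38.3100


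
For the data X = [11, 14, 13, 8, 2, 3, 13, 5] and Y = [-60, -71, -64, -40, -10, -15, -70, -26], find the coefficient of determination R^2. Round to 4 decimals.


After computing the OLS fit (b0=0.2834, b1=-5.1923):
SSres = 31.8903, SStot = 4396.0000.
R^2 = 1 - 31.8903/4396.0000 = 0.9927.

0.9927


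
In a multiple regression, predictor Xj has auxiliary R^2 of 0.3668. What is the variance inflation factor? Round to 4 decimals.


Using VIF = 1/(1 - R^2_j):
1 - 0.3668 = 0.6332.
VIF = 1.5793.

1.5793


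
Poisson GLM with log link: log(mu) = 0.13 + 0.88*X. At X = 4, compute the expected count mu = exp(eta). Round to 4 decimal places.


Linear predictor: eta = 0.13 + (0.88)(4) = 3.6500.
Expected count: mu = exp(3.6500) = 38.4747.

38.4747


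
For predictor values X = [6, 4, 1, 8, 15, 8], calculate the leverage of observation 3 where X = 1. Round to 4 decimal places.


n = 6, xbar = 7.0000.
SXX = sum((xi - xbar)^2) = 112.0000.
h = 1/6 + (1 - 7.0000)^2 / 112.0000 = 0.4881.

0.4881


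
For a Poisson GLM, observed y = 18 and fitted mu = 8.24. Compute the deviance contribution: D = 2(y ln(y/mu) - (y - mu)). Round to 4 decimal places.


Compute y*ln(y/mu) = 18*ln(18/8.24) = 18*0.781371 = 14.064678.
y - mu = 9.76.
D = 2*(14.064678 - (9.76)) = 8.609356, which rounds to 8.6094.

8.6094


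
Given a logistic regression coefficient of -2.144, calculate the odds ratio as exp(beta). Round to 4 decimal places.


The odds ratio is computed as:
OR = e^(-2.144) = 0.1172.

0.1172


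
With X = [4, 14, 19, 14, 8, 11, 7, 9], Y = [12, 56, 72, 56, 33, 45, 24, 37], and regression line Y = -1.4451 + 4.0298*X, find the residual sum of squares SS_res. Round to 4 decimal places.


Predicted values from Y = -1.4451 + 4.0298*X.
Residuals: [-2.6741, 1.0279, -3.1211, 1.0279, 2.2067, 2.1173, -2.7635, 2.1769].
SSres = 40.7335.

40.7335


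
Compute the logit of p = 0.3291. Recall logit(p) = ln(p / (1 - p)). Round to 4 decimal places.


The odds are p/(1-p) = 0.3291 / 0.6709 = 0.4905.
logit(p) = ln(0.4905) = -0.7123.

-0.7123


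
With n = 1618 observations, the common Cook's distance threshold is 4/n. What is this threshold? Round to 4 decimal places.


The threshold is 4/n.
4/1618 = 0.0025.

0.0025


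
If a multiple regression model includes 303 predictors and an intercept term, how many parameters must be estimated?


Including the intercept, the model has 303 predictor coefficients + 1 intercept.
Total = 304.

304


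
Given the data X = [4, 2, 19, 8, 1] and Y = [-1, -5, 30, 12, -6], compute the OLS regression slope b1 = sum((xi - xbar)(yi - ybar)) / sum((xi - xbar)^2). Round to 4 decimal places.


Calculate xbar = 6.8000, ybar = 6.0000.
S_xx = 214.8000, S_xy = 442.0000.
Using b1 = S_xy / S_xx = 442.0000 / 214.8000, we get b1 = 2.0577.

2.0577


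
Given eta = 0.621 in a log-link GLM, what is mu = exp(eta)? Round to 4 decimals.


Apply the inverse link:
mu = e^0.621 = 1.8608.

1.8608


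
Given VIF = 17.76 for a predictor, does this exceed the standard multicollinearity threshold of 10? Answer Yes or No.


Compare VIF = 17.76 to the threshold of 10.
17.76 >= 10, so the answer is Yes.

Yes


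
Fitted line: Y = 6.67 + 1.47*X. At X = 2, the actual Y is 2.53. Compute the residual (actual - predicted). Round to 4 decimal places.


Fitted value at X = 2 is yhat = 6.67 + 1.47*2 = 9.6100.
Residual = 2.53 - 9.6100 = -7.0800.

-7.0800


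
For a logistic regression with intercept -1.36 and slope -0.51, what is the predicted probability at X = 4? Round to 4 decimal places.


z = -1.36 + -0.51 * 4 = -3.4000.
Sigmoid: P = 1 / (1 + exp(3.4000)) = 0.0323.

0.0323


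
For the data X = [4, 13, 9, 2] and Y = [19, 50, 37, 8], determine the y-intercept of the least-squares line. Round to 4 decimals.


First find the slope: b1 = 3.7432.
Means: xbar = 7.0000, ybar = 28.5000.
b0 = ybar - b1 * xbar = 28.5000 - 3.7432 * 7.0000 = 2.2973.

2.2973


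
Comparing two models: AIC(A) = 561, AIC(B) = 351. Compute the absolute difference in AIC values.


|AIC_A - AIC_B| = |561 - 351| = 210.
Model B is preferred (lower AIC).

210


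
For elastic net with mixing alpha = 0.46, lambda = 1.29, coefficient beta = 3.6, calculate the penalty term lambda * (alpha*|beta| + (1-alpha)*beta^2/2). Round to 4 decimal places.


L1 component = 0.46 * |3.6| = 1.6560.
L2 component = 0.54 * 3.6^2 / 2 = 3.4992.
Penalty = 1.29 * (1.6560 + 3.4992) = 1.29 * 5.1552 = 6.6502.

6.6502


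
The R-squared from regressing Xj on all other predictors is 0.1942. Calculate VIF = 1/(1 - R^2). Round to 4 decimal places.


Denominator: 1 - 0.1942 = 0.8058.
VIF = 1 / 0.8058 = 1.2410.

1.2410


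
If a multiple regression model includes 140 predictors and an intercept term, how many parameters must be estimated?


Total coefficients = number of predictors + 1 (for the intercept).
= 140 + 1 = 141.

141


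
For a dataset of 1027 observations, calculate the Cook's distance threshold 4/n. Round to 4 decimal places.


Using the rule of thumb:
Threshold = 4 / 1027 = 0.0039.

0.0039


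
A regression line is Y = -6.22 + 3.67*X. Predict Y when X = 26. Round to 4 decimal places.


Predicted value:
Y = -6.22 + (3.67)(26) = -6.22 + 95.4200 = 89.2000.

89.2000


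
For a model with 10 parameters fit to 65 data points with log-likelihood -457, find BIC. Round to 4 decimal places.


ln(65) = 4.174387.
k * ln(n) = 10 * 4.174387 = 41.743870.
-2L = 914.
BIC = 41.743870 + 914 = 955.743870, which rounds to 955.7439.

955.7439


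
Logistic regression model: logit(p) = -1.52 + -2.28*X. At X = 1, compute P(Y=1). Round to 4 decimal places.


Compute z = -1.52 + (-2.28)(1) = -3.8000.
exp(-z) = 44.7012.
P = 1/(1 + 44.7012) = 0.0219.

0.0219


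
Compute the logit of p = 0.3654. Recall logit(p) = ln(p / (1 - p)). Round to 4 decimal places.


Compute the odds: 0.3654/0.6346 = 0.5758.
Take the natural log: ln(0.5758) = -0.5520.

-0.5520


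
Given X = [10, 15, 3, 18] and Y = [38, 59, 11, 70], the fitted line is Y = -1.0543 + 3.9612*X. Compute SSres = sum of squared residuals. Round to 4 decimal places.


Predicted values from Y = -1.0543 + 3.9612*X.
Residuals: [-0.5577, 0.6363, 0.1707, -0.2473].
SSres = 0.8062.

0.8062


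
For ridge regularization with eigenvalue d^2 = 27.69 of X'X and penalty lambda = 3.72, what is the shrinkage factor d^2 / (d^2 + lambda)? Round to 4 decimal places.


Compute the denominator: 27.69 + 3.72 = 31.4100.
Shrinkage factor = 27.69 / 31.4100 = 0.8816.

0.8816


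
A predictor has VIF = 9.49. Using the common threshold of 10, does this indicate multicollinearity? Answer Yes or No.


Check: VIF = 9.49 vs threshold = 10.
Since 9.49 < 10, the answer is No.

No


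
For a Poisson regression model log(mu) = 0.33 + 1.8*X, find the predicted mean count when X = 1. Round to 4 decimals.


eta = 0.33 + 1.8 * 1 = 2.1300.
mu = exp(2.1300) = 8.4149.

8.4149


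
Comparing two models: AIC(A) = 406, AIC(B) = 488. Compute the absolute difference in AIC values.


Absolute difference = |406 - 488| = 82.
The model with lower AIC (A) is preferred.

82


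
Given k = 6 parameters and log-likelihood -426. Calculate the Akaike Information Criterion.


AIC = 2k - 2*loglik = 2(6) - 2(-426).
= 12 + 852 = 864.

864


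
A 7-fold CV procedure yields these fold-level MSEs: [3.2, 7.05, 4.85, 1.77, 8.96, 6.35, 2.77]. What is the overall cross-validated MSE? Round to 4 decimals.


Total MSE across folds = 34.9500.
CV-MSE = 34.9500/7 = 4.9929.

4.9929


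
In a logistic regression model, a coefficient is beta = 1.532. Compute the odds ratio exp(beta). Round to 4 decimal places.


exp(1.532) = 4.6274.
So the odds ratio is 4.6274.

4.6274


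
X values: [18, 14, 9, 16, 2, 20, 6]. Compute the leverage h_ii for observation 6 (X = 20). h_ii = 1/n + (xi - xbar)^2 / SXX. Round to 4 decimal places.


Compute xbar = 12.1429 with n = 7 observations.
SXX = 264.8571.
Leverage = 1/7 + (20 - 12.1429)^2/264.8571 = 0.3759.

0.3759


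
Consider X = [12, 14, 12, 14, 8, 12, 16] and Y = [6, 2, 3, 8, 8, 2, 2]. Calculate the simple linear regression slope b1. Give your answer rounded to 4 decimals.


The sample means are xbar = 12.5714 and ybar = 4.4286.
Compute S_xx = 37.7143 and S_xy = -21.7143.
Slope b1 = S_xy / S_xx = -21.7143 / 37.7143 = -0.5758.

-0.5758


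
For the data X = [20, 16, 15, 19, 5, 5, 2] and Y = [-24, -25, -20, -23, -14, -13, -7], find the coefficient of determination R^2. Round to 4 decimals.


After computing the OLS fit (b0=-7.8722, b1=-0.8646):
SSres = 25.2760, SStot = 276.0000.
R^2 = 1 - 25.2760/276.0000 = 0.9084.

0.9084


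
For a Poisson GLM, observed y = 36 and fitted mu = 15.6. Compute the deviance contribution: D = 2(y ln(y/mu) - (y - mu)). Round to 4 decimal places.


First: ln(36/15.6) = 0.836248.
Then: 36 * 0.836248 = 30.104928.
y - mu = 36 - 15.6 = 20.4.
D = 2(30.104928 - 20.4) = 19.409856, which rounds to 19.4099.

19.4099


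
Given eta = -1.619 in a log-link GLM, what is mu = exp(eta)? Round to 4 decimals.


The inverse log link gives:
mu = exp(-1.619) = 0.1981.

0.1981


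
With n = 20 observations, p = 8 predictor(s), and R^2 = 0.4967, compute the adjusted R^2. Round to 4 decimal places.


Using the formula:
(1 - 0.4967) = 0.5033.
Multiply by 19/11: 0.5033 * 19 = 9.5627, then 9.5627 / 11 = 0.8693.
Adj R^2 = 1 - 0.8693 = 0.1307.

0.1307


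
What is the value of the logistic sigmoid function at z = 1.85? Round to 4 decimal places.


exp(-1.8500) = 0.1572.
1 + exp(-z) = 1.1572.
sigmoid = 1/1.1572 = 0.8641.

0.8641


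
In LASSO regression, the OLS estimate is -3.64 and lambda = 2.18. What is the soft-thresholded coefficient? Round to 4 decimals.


Check: |-3.64| = 3.64 vs lambda = 2.18.
Since |beta| > lambda, coefficient = sign(beta)*(|beta| - lambda) = -1.4600.
Soft-thresholded coefficient = -1.4600.

-1.4600


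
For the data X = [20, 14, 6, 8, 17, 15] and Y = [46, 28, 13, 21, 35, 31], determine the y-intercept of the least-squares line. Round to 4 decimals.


First find the slope: b1 = 2.0791.
Means: xbar = 13.3333, ybar = 29.0000.
b0 = ybar - b1 * xbar = 29.0000 - 2.0791 * 13.3333 = 1.2791.

1.2791


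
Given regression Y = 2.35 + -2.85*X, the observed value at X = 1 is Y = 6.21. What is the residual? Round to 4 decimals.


Predicted = 2.35 + -2.85 * 1 = -0.5000.
Residual = 6.21 - -0.5000 = 6.7100.

6.7100


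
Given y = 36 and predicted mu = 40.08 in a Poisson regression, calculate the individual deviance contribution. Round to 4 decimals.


y/mu = 36/40.08 = 0.898204 (approx.), and ln(36/40.08) = -0.107359.
y * ln(y/mu) = 36 * -0.107359 = -3.864924.
y - mu = -4.08.
D = 2 * (-3.864924 - -4.08) = 0.430152, which rounds to 0.4302.

0.4302


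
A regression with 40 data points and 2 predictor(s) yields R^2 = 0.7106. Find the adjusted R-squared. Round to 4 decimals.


Adjusted R^2 = 1 - (1 - R^2) * (n-1)/(n-p-1).
(1 - R^2) = 0.2894.
(n-1)/(n-p-1) = 39/37.
(1 - R^2) * (n-1) = 0.2894 * 39 = 11.2866.
Divide by (n-p-1): 11.2866 / 37 = 0.3050.
Adj R^2 = 1 - 0.3050 = 0.6950.

0.6950


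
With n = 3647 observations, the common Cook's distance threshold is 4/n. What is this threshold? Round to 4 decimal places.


Cook's distance cutoff = 4/n = 4/3647.
= 0.0011.

0.0011


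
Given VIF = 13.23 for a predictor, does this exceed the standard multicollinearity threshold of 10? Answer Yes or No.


The threshold is 10.
VIF = 13.23 is >= 10.
Multicollinearity indication: Yes.

Yes


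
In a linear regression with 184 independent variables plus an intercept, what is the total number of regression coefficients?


Including the intercept, the model has 184 predictor coefficients + 1 intercept.
Total = 185.

185


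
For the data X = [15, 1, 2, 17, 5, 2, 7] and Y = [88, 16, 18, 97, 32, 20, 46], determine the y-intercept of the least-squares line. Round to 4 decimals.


The slope is b1 = 5.2126.
Sample means are xbar = 7.0000 and ybar = 45.2857.
Intercept: b0 = 45.2857 - (5.2126)(7.0000) = 8.7975.

8.7975


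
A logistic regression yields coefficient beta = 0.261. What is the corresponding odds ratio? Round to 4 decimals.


The odds ratio is computed as:
OR = e^(0.261) = 1.2982.

1.2982


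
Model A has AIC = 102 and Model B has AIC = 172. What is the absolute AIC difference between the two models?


Compute |102 - 172| = 70.
Model A has the smaller AIC.

70


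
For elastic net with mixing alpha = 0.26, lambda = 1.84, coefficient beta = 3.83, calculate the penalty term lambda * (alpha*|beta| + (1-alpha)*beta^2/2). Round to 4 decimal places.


L1 component = 0.26 * |3.83| = 0.9958.
L2 component = 0.74 * 3.83^2 / 2 = 5.4275.
Penalty = 1.84 * (0.9958 + 5.4275) = 1.84 * 6.4233 = 11.8189.

11.8189
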